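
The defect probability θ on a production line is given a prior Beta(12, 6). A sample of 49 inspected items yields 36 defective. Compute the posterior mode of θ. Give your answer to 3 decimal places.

Prior: Beta(12, 6).
Data: 36 successes in 49 trials. The binomial likelihood contributes θ^36(1−θ)^13, so the posterior is Beta(12+36, 6+13) = Beta(48, 19).
For Beta(a, b) with a, b > 1 the mode is (a−1)/(a+b−2) = 47/65 ≈ 0.723.

θ̂_MAP = 0.723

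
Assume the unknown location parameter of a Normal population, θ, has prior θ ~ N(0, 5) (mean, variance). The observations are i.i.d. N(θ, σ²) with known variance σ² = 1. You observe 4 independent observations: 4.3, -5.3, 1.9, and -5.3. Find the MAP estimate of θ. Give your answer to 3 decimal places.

θ̂_MAP = -1.048

n = 4; x̄ = (4.3 + (-5.3) + 1.9 + (-5.3))/4 = -4.4/4 = -1.1.
For a Normal prior and Normal likelihood with known variance, the posterior is Normal; its mode equals its mean, the precision-weighted average.
Prior precision 1/σ₀² = 1/5 = 0.2; data precision n/σ² = 4/1 = 4.
θ̂ = (0.2·0 + 4·(-1.1)) / (0.2 + 4) = (-4.4)/4.2 = -22/21 ≈ -1.048.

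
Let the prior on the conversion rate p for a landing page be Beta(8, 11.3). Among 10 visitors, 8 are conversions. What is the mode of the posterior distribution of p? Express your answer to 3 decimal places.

p̂_MAP = 0.549

Prior: Beta(8, 11.3).
Data: 8 successes in 10 trials. The binomial likelihood contributes p^8(1−p)^2, so the posterior is Beta(8+8, 11.3+2) = Beta(16, 13.3).
For Beta(a, b) with a, b > 1 the mode is (a−1)/(a+b−2) = 15/27.3 ≈ 0.549.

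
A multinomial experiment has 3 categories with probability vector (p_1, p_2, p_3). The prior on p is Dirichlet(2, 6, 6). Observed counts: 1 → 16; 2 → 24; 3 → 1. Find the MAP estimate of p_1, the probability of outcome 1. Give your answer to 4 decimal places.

MAP estimate: 0.3269

The posterior is Dirichlet(αᵢ + nᵢ) = Dirichlet(18, 30, 7).
For a Dirichlet(a₁,…,a_K) with all aᵢ > 1, the mode has j-th component (aⱼ − 1)/(Σaᵢ − K).
Here Σaᵢ = 55 and K = 3, so p_1 = (18 − 1)/(55 − 3) = 17/52 ≈ 0.3269.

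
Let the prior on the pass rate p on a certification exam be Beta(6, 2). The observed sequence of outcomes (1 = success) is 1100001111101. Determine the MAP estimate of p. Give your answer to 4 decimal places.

Prior: Beta(6, 2).
Data: 8 successes in 13 trials (from the sequence). The binomial likelihood contributes p^8(1−p)^5, so the posterior is Beta(6+8, 2+5) = Beta(14, 7).
For Beta(a, b) with a, b > 1 the mode is (a−1)/(a+b−2) = 13/19 ≈ 0.6842.

p̂_MAP = 0.6842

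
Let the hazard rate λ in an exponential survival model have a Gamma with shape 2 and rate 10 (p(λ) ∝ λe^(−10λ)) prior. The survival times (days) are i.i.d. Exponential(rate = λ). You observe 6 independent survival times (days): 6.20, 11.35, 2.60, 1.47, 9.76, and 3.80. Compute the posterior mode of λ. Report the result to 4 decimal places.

The Exponential(rate=λ) likelihood is ∝ λ^n e^(−λΣtᵢ). Here n = 6 and Σtᵢ = 6.20 + 11.35 + 2.60 + 1.47 + 9.76 + 3.80 = 35.18.
Posterior ∝ λe^(−10λ) · λ^6e^(−35.18λ) = λ^7e^(−45.18λ), i.e. Gamma(8, 45.18).
Mode = (a−1)/b = 7/45.18 ≈ 0.1549.

λ̂_MAP = 0.1549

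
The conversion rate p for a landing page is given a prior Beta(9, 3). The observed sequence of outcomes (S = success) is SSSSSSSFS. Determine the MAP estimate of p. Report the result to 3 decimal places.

Prior: Beta(9, 3).
Data: 8 successes in 9 trials (from the sequence). The binomial likelihood contributes p^8(1−p)^1, so the posterior is Beta(9+8, 3+1) = Beta(17, 4).
For Beta(a, b) with a, b > 1 the mode is (a−1)/(a+b−2) = 16/19 ≈ 0.842.

p̂_MAP = 0.842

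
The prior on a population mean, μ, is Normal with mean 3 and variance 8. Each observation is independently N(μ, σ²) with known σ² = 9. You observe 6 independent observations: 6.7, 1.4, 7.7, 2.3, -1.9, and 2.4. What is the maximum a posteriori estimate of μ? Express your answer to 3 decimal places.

n = 6; x̄ = (6.7 + 1.4 + 7.7 + 2.3 + (-1.9) + 2.4)/6 = 18.6/6 = 3.1.
For a Normal prior and Normal likelihood with known variance, the posterior is Normal; its mode equals its mean, the precision-weighted average.
Prior precision 1/σ₀² = 1/8 = 0.125; data precision n/σ² = 6/9 = 2/3.
μ̂ = (0.125·3 + (2/3)·3.1) / (0.125 + 2/3) = (293/120)/(19/24) = 293/95 ≈ 3.084.

μ̂_MAP = 3.084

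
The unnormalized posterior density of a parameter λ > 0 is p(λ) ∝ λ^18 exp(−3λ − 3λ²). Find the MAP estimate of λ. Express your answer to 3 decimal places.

ℓ'(λ) = 18/λ − 3 − 6λ. Setting this to zero and multiplying by λ: 6λ² + 3λ − 18 = 0.
λ = (−3 + √(3² + 4·6·18)) / (2·6) = (−3 + √441) / 12 = (−3 + 21)/12 = 3/2.
ℓ''(λ) = −18/λ² − 6 < 0, confirming a maximum.

λ̂_MAP = 1.500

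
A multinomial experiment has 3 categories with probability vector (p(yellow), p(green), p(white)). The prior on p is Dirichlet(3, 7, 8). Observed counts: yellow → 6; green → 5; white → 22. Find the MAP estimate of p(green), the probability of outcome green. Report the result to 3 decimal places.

The posterior is Dirichlet(αᵢ + nᵢ) = Dirichlet(9, 12, 30).
For a Dirichlet(a₁,…,a_K) with all aᵢ > 1, the mode has j-th component (aⱼ − 1)/(Σaᵢ − K).
Here Σaᵢ = 51 and K = 3, so p(green) = (12 − 1)/(51 − 3) = 11/48 ≈ 0.229.

MAP estimate of p(green) = 0.229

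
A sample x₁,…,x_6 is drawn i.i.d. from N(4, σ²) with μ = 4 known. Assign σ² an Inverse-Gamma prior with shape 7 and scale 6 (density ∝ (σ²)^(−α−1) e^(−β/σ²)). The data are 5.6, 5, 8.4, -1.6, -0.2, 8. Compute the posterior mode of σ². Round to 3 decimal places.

Sum of squared deviations about the known mean: SS = (5.6−4)² + (5−4)² + (8.4−4)² + (-1.6−4)² + (-0.2−4)² + (8−4)² = 87.92.
The Normal likelihood contributes (σ²)^(−n/2) exp(−SS/(2σ²)), so the posterior is Inverse-Gamma(α + n/2, β + SS/2) = Inverse-Gamma(10, 49.96).
The mode of Inverse-Gamma(a, b) is b/(a+1) = 49.96/11 ≈ 4.542.

σ̂²_MAP = 4.542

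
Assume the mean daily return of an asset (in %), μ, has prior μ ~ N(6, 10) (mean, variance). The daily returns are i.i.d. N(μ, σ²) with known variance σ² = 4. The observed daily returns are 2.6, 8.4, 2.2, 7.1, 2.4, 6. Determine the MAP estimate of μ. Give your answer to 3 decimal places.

n = 6; x̄ = (2.6 + 8.4 + 2.2 + 7.1 + 2.4 + 6)/6 = 28.7/6 = 287/60 ≈ 4.7833.
For a Normal prior and Normal likelihood with known variance, the posterior is Normal; its mode equals its mean, the precision-weighted average.
Prior precision 1/σ₀² = 1/10 = 0.1; data precision n/σ² = 6/4 = 1.5.
μ̂ = (0.1·6 + 1.5·(287/60)) / (0.1 + 1.5) = 7.775/1.6 = 4.859375 ≈ 4.859.

μ̂_MAP = 4.859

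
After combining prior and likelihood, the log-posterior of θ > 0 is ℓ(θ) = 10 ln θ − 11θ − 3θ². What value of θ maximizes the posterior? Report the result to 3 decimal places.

θ̂_MAP = 0.667

ℓ'(θ) = 10/θ − 11 − 6θ. Setting this to zero and multiplying by θ: 6θ² + 11θ − 10 = 0.
θ = (−11 + √(11² + 4·6·10)) / (2·6) = (−11 + √361) / 12 = (−11 + 19)/12 = 2/3.
ℓ''(θ) = −10/θ² − 6 < 0, confirming a maximum.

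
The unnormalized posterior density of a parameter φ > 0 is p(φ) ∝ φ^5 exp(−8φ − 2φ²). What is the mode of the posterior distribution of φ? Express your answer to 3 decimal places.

ℓ'(φ) = 5/φ − 8 − 4φ. Setting this to zero and multiplying by φ: 4φ² + 8φ − 5 = 0.
φ = (−8 + √(8² + 4·4·5)) / (2·4) = (−8 + √144) / 8 = (−8 + 12)/8 = 1/2.
ℓ''(φ) = −5/φ² − 4 < 0, confirming a maximum.

φ̂_MAP = 0.500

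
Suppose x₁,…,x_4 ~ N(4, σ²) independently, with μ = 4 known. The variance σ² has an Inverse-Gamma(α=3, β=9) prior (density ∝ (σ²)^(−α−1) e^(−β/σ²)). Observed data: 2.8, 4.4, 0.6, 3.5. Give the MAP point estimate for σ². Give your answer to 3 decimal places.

σ̂²_MAP = 2.618

Sum of squared deviations about the known mean: SS = (2.8−4)² + (4.4−4)² + (0.6−4)² + (3.5−4)² = 13.41.
The Normal likelihood contributes (σ²)^(−n/2) exp(−SS/(2σ²)), so the posterior is Inverse-Gamma(α + n/2, β + SS/2) = Inverse-Gamma(5, 15.705).
The mode of Inverse-Gamma(a, b) is b/(a+1) = 15.705/6 ≈ 2.618.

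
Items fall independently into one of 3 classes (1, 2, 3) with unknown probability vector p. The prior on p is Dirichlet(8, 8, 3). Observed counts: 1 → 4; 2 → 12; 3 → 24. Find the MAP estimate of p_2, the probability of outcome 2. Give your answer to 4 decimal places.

The posterior is Dirichlet(αᵢ + nᵢ) = Dirichlet(12, 20, 27).
For a Dirichlet(a₁,…,a_K) with all aᵢ > 1, the mode has j-th component (aⱼ − 1)/(Σaᵢ − K).
Here Σaᵢ = 59 and K = 3, so p_2 = (20 − 1)/(59 − 3) = 19/56 ≈ 0.3393.

MAP estimate: 0.3393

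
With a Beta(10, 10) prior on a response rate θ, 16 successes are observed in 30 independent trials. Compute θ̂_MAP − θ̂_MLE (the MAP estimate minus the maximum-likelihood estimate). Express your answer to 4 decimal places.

MAP − MLE = -0.0125

Posterior is Beta(26, 24); MAP = (26−1)/(50−2) = 25/48 ≈ 0.52083.
MLE ignores the prior: θ̂_MLE = k/n = 16/30 ≈ 0.53333.
Difference = 25/48 − 16/30 = -1/80 ≈ -0.0125.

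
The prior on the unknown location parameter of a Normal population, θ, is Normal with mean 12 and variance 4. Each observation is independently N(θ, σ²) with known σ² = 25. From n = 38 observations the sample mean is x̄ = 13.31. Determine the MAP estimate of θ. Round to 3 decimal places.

θ̂_MAP = 13.125

n = 38, x̄ = 13.31.
For a Normal prior and Normal likelihood with known variance, the posterior is Normal; its mode equals its mean, the precision-weighted average.
Prior precision 1/σ₀² = 1/4 = 0.25; data precision n/σ² = 38/25 = 1.52.
θ̂ = (0.25·12 + 1.52·13.31) / (0.25 + 1.52) = 23.2312/1.77 = 58078/4425 ≈ 13.125.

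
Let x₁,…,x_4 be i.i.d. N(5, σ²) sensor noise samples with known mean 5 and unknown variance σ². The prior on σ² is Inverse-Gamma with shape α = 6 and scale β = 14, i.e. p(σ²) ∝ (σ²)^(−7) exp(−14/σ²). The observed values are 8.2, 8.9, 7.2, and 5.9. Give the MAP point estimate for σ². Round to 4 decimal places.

Sum of squared deviations about the known mean: SS = (8.2−5)² + (8.9−5)² + (7.2−5)² + (5.9−5)² = 31.1.
The Normal likelihood contributes (σ²)^(−n/2) exp(−SS/(2σ²)), so the posterior is Inverse-Gamma(α + n/2, β + SS/2) = Inverse-Gamma(8, 29.55).
The mode of Inverse-Gamma(a, b) is b/(a+1) = 29.55/9 ≈ 3.2833.

σ̂²_MAP = 3.2833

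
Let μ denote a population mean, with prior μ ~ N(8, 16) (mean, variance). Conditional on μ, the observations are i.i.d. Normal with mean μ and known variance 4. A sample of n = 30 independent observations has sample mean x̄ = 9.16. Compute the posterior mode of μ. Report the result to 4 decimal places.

μ̂_MAP = 9.1504

n = 30, x̄ = 9.16.
For a Normal prior and Normal likelihood with known variance, the posterior is Normal; its mode equals its mean, the precision-weighted average.
Prior precision 1/σ₀² = 1/16 = 0.0625; data precision n/σ² = 30/4 = 7.5.
μ̂ = (0.0625·8 + 7.5·9.16) / (0.0625 + 7.5) = 69.2/7.5625 = 5536/605 ≈ 9.1504.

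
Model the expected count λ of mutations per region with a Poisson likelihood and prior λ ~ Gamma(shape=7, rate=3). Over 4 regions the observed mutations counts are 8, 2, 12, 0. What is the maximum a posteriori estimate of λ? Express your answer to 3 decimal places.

λ̂_MAP = 4.000

Σxᵢ = 8+2+12+0 = 22, with n = 4.
Posterior ∝ λ^6e^(−3λ) · λ^22e^(−4λ) = λ^28e^(−7λ), i.e. Gamma(shape=29, rate=7).
The mode of a Gamma(a, b) with a ≥ 1 (shape–rate) is (a−1)/b = 28/7 ≈ 4.000.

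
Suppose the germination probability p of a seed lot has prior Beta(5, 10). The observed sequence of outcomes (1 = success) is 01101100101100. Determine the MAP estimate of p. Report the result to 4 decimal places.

Prior: Beta(5, 10).
Data: 7 successes in 14 trials (from the sequence). The binomial likelihood contributes p^7(1−p)^7, so the posterior is Beta(5+7, 10+7) = Beta(12, 17).
For Beta(a, b) with a, b > 1 the mode is (a−1)/(a+b−2) = 11/27 ≈ 0.4074.

p̂_MAP = 0.4074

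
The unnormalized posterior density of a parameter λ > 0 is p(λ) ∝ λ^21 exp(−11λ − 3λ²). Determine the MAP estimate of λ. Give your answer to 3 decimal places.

λ̂_MAP = 1.167

ℓ'(λ) = 21/λ − 11 − 6λ. Setting this to zero and multiplying by λ: 6λ² + 11λ − 21 = 0.
λ = (−11 + √(11² + 4·6·21)) / (2·6) = (−11 + √625) / 12 = (−11 + 25)/12 = 7/6.
ℓ''(λ) = −21/λ² − 6 < 0, confirming a maximum.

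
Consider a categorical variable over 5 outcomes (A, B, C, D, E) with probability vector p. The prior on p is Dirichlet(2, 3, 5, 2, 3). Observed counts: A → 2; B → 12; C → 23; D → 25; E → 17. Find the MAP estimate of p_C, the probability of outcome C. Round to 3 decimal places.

MAP estimate of p_C = 0.303

The posterior is Dirichlet(αᵢ + nᵢ) = Dirichlet(4, 15, 28, 27, 20).
For a Dirichlet(a₁,…,a_K) with all aᵢ > 1, the mode has j-th component (aⱼ − 1)/(Σaᵢ − K).
Here Σaᵢ = 94 and K = 5, so p_C = (28 − 1)/(94 − 5) = 27/89 ≈ 0.303.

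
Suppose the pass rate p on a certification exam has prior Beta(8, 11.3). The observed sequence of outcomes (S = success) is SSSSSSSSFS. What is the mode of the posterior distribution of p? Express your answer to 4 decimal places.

p̂_MAP = 0.5861

Prior: Beta(8, 11.3).
Data: 9 successes in 10 trials (from the sequence). The binomial likelihood contributes p^9(1−p)^1, so the posterior is Beta(8+9, 11.3+1) = Beta(17, 12.3).
For Beta(a, b) with a, b > 1 the mode is (a−1)/(a+b−2) = 16/27.3 ≈ 0.5861.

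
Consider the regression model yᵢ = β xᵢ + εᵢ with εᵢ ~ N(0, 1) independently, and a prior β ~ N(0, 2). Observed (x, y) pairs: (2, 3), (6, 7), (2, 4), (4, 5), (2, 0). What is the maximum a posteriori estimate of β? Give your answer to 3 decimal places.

β̂_MAP = 1.178

log p(β | y) = −Σ(yᵢ − βxᵢ)²/(2·1) − β²/(2·2) + const.
Setting the derivative to zero: Σxᵢ(yᵢ − βxᵢ)/1 − β/2 = 0, so β = Σxᵢyᵢ / (Σxᵢ² + σ²/τ²).
Σxᵢyᵢ = 2·3 + 6·7 + 2·4 + 4·5 + 2·0 = 76; Σxᵢ² = 64; σ²/τ² = 0.5.
β̂_MAP = 76 / (64 + 0.5) = 76/64.5 ≈ 1.178.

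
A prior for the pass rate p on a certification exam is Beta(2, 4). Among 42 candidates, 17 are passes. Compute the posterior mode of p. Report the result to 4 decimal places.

Prior: Beta(2, 4).
Data: 17 successes in 42 trials. The binomial likelihood contributes p^17(1−p)^25, so the posterior is Beta(2+17, 4+25) = Beta(19, 29).
For Beta(a, b) with a, b > 1 the mode is (a−1)/(a+b−2) = 18/46 ≈ 0.3913.

p̂_MAP = 0.3913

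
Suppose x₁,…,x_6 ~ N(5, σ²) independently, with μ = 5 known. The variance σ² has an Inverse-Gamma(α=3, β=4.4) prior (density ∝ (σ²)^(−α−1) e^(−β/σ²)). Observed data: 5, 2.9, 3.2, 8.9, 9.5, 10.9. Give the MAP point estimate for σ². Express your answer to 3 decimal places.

Sum of squared deviations about the known mean: SS = (5−5)² + (2.9−5)² + (3.2−5)² + (8.9−5)² + (9.5−5)² + (10.9−5)² = 77.92.
The Normal likelihood contributes (σ²)^(−n/2) exp(−SS/(2σ²)), so the posterior is Inverse-Gamma(α + n/2, β + SS/2) = Inverse-Gamma(6, 43.36).
The mode of Inverse-Gamma(a, b) is b/(a+1) = 43.36/7 ≈ 6.194.

σ̂²_MAP = 6.194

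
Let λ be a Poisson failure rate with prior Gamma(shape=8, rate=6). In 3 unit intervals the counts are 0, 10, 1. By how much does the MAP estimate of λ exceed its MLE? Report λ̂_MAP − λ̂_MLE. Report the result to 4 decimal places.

MAP − MLE = -1.6667

Σxᵢ = 11. Posterior is Gamma(19, 9); MAP = (19−1)/9 = 18/9 ≈ 2.00000.
MLE = x̄ = 11/3 ≈ 3.66667.
Difference = 18/9 − 11/3 = -5/3 ≈ -1.6667.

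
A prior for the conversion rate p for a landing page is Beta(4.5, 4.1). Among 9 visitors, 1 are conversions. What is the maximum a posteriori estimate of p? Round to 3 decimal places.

p̂_MAP = 0.288

Prior: Beta(4.5, 4.1).
Data: 1 success in 9 trials. The binomial likelihood contributes p(1−p)^8, so the posterior is Beta(4.5+1, 4.1+8) = Beta(5.5, 12.1).
For Beta(a, b) with a, b > 1 the mode is (a−1)/(a+b−2) = 4.5/15.6 ≈ 0.288.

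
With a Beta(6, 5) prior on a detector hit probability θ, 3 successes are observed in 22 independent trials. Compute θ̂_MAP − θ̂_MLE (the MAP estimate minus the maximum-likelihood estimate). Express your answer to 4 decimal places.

Posterior is Beta(9, 24); MAP = (9−1)/(33−2) = 8/31 ≈ 0.25806.
MLE ignores the prior: θ̂_MLE = k/n = 3/22 ≈ 0.13636.
Difference = 8/31 − 3/22 = 83/682 ≈ 0.1217.

MAP − MLE = 0.1217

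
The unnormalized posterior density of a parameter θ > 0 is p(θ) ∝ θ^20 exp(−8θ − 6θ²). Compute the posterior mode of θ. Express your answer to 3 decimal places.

θ̂_MAP = 1.000

ℓ'(θ) = 20/θ − 8 − 12θ. Setting this to zero and multiplying by θ: 12θ² + 8θ − 20 = 0.
θ = (−8 + √(8² + 4·12·20)) / (2·12) = (−8 + √1024) / 24 = (−8 + 32)/24 = 1.
ℓ''(θ) = −20/θ² − 12 < 0, confirming a maximum.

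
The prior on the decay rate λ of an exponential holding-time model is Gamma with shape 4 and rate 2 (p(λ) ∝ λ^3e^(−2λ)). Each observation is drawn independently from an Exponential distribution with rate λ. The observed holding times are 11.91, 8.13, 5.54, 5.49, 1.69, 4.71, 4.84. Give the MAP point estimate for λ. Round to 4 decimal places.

The Exponential(rate=λ) likelihood is ∝ λ^n e^(−λΣtᵢ). Here n = 7 and Σtᵢ = 11.91 + 8.13 + 5.54 + 5.49 + 1.69 + 4.71 + 4.84 = 42.31.
Posterior ∝ λ^3e^(−2λ) · λ^7e^(−42.31λ) = λ^10e^(−44.31λ), i.e. Gamma(11, 44.31).
Mode = (a−1)/b = 10/44.31 ≈ 0.2257.

λ̂_MAP = 0.2257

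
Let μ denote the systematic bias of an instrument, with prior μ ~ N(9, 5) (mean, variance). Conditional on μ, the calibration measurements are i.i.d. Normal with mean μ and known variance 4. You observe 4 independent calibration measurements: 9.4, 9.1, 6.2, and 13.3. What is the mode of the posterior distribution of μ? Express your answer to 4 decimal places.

n = 4; x̄ = (9.4 + 9.1 + 6.2 + 13.3)/4 = 38/4 = 9.5.
For a Normal prior and Normal likelihood with known variance, the posterior is Normal; its mode equals its mean, the precision-weighted average.
Prior precision 1/σ₀² = 1/5 = 0.2; data precision n/σ² = 4/4 = 1.
μ̂ = (0.2·9 + 1·9.5) / (0.2 + 1) = 11.3/1.2 = 113/12 ≈ 9.4167.

μ̂_MAP = 9.4167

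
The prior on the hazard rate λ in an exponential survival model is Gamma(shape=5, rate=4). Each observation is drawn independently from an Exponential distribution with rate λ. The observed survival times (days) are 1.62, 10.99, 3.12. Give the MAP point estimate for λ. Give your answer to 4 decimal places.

λ̂_MAP = 0.3548

The Exponential(rate=λ) likelihood is ∝ λ^n e^(−λΣtᵢ). Here n = 3 and Σtᵢ = 1.62 + 10.99 + 3.12 = 15.73.
Posterior ∝ λ^4e^(−4λ) · λ^3e^(−15.73λ) = λ^7e^(−19.73λ), i.e. Gamma(8, 19.73).
Mode = (a−1)/b = 7/19.73 ≈ 0.3548.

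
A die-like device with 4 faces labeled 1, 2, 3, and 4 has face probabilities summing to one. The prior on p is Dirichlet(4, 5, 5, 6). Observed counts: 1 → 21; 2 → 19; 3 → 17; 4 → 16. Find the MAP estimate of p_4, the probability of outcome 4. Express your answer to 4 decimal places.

MAP estimate: 0.2360

The posterior is Dirichlet(αᵢ + nᵢ) = Dirichlet(25, 24, 22, 22).
For a Dirichlet(a₁,…,a_K) with all aᵢ > 1, the mode has j-th component (aⱼ − 1)/(Σaᵢ − K).
Here Σaᵢ = 93 and K = 4, so p_4 = (22 − 1)/(93 − 4) = 21/89 ≈ 0.2360.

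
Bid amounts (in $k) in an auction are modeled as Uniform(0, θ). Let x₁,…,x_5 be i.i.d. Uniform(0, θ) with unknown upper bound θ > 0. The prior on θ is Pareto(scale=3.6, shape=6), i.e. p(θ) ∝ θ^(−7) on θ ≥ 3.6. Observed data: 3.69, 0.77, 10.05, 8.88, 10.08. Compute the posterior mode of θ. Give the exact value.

θ̂_MAP = 10.08

The Uniform(0, θ) likelihood is θ^(−n) for θ ≥ max(xᵢ), zero otherwise. Here max(xᵢ) = 10.08.
Posterior ∝ θ^(−7) · θ^(−5) = θ^(−12) on θ ≥ max(3.6, 10.08) = 10.08.
This density is strictly decreasing in θ, so the posterior mode lies at the lower boundary of the support.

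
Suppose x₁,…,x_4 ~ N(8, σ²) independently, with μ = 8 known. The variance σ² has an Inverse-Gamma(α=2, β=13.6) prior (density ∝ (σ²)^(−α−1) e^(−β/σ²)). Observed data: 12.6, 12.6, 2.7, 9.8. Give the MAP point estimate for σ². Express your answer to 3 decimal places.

Sum of squared deviations about the known mean: SS = (12.6−8)² + (12.6−8)² + (2.7−8)² + (9.8−8)² = 73.65.
The Normal likelihood contributes (σ²)^(−n/2) exp(−SS/(2σ²)), so the posterior is Inverse-Gamma(α + n/2, β + SS/2) = Inverse-Gamma(4, 50.425).
The mode of Inverse-Gamma(a, b) is b/(a+1) = 50.425/5 ≈ 10.085.

σ̂²_MAP = 10.085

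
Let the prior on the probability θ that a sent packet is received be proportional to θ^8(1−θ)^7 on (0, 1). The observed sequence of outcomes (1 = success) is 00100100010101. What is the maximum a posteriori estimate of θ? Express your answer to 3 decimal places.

The prior density ∝ θ^8(1−θ)^7 is the kernel of Beta(9, 8).
Data: 5 successes in 14 trials (from the sequence). The binomial likelihood contributes θ^5(1−θ)^9, so the posterior is Beta(9+5, 8+9) = Beta(14, 17).
For Beta(a, b) with a, b > 1 the mode is (a−1)/(a+b−2) = 13/29 ≈ 0.448.

θ̂_MAP = 0.448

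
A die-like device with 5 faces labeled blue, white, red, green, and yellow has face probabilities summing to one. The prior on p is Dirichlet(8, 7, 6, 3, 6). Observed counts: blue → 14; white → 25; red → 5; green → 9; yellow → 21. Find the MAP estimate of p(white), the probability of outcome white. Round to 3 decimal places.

MAP estimate of p(white) = 0.313

The posterior is Dirichlet(αᵢ + nᵢ) = Dirichlet(22, 32, 11, 12, 27).
For a Dirichlet(a₁,…,a_K) with all aᵢ > 1, the mode has j-th component (aⱼ − 1)/(Σaᵢ − K).
Here Σaᵢ = 104 and K = 5, so p(white) = (32 − 1)/(104 − 5) = 31/99 ≈ 0.313.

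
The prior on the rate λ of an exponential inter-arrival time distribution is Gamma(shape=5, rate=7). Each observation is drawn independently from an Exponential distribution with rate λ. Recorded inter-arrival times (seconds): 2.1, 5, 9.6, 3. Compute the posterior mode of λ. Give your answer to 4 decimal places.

The Exponential(rate=λ) likelihood is ∝ λ^n e^(−λΣtᵢ). Here n = 4 and Σtᵢ = 2.1 + 5 + 9.6 + 3 = 19.7.
Posterior ∝ λ^4e^(−7λ) · λ^4e^(−19.7λ) = λ^8e^(−26.7λ), i.e. Gamma(9, 26.7).
Mode = (a−1)/b = 8/26.7 ≈ 0.2996.

λ̂_MAP = 0.2996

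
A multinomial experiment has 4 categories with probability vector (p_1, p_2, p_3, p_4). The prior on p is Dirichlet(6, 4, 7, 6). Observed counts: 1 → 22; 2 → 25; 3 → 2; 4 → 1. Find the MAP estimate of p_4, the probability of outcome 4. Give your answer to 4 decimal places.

The posterior is Dirichlet(αᵢ + nᵢ) = Dirichlet(28, 29, 9, 7).
For a Dirichlet(a₁,…,a_K) with all aᵢ > 1, the mode has j-th component (aⱼ − 1)/(Σaᵢ − K).
Here Σaᵢ = 73 and K = 4, so p_4 = (7 − 1)/(73 − 4) = 6/69 ≈ 0.0870.

MAP estimate: 0.0870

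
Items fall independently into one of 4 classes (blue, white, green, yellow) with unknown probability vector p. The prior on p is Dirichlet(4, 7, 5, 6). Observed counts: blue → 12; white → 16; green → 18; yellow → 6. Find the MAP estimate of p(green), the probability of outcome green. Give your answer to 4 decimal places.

The posterior is Dirichlet(αᵢ + nᵢ) = Dirichlet(16, 23, 23, 12).
For a Dirichlet(a₁,…,a_K) with all aᵢ > 1, the mode has j-th component (aⱼ − 1)/(Σaᵢ − K).
Here Σaᵢ = 74 and K = 4, so p(green) = (23 − 1)/(74 − 4) = 22/70 ≈ 0.3143.

MAP estimate of p(green) = 0.3143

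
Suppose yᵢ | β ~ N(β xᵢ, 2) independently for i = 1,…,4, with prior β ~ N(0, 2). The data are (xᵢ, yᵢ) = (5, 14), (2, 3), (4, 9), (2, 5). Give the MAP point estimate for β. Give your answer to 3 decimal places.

log p(β | y) = −Σ(yᵢ − βxᵢ)²/(2·2) − β²/(2·2) + const.
Setting the derivative to zero: Σxᵢ(yᵢ − βxᵢ)/2 − β/2 = 0, so β = Σxᵢyᵢ / (Σxᵢ² + σ²/τ²).
Σxᵢyᵢ = 5·14 + 2·3 + 4·9 + 2·5 = 122; Σxᵢ² = 49; σ²/τ² = 1.
β̂_MAP = 122 / (49 + 1) = 122/50 ≈ 2.440.

β̂_MAP = 2.440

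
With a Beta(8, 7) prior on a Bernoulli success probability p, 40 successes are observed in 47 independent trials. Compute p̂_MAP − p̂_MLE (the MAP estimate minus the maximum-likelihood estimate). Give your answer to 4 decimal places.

Posterior is Beta(48, 14); MAP = (48−1)/(62−2) = 47/60 ≈ 0.78333.
MLE ignores the prior: p̂_MLE = k/n = 40/47 ≈ 0.85106.
Difference = 47/60 − 40/47 = -191/2820 ≈ -0.0677.

MAP − MLE = -0.0677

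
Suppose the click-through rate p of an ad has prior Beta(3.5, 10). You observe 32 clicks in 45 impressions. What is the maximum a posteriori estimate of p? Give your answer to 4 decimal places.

Prior: Beta(3.5, 10).
Data: 32 successes in 45 trials. The binomial likelihood contributes p^32(1−p)^13, so the posterior is Beta(3.5+32, 10+13) = Beta(35.5, 23).
For Beta(a, b) with a, b > 1 the mode is (a−1)/(a+b−2) = 34.5/56.5 ≈ 0.6106.

p̂_MAP = 0.6106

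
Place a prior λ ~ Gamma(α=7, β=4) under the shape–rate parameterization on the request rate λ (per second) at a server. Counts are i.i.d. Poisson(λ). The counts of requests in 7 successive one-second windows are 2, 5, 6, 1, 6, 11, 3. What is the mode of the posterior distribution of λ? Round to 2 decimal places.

Σxᵢ = 2+5+6+1+6+11+3 = 34, with n = 7.
Posterior ∝ λ^6e^(−4λ) · λ^34e^(−7λ) = λ^40e^(−11λ), i.e. Gamma(shape=41, rate=11).
The mode of a Gamma(a, b) with a ≥ 1 (shape–rate) is (a−1)/b = 40/11 ≈ 3.64.

λ̂_MAP = 3.64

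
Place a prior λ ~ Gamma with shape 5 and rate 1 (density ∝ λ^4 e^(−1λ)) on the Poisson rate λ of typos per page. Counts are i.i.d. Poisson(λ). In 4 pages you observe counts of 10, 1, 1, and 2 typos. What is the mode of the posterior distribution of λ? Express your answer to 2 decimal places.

Σxᵢ = 10+1+1+2 = 14, with n = 4.
Posterior ∝ λ^4e^(−1λ) · λ^14e^(−4λ) = λ^18e^(−5λ), i.e. Gamma(shape=19, rate=5).
The mode of a Gamma(a, b) with a ≥ 1 (shape–rate) is (a−1)/b = 18/5 ≈ 3.60.

λ̂_MAP = 3.60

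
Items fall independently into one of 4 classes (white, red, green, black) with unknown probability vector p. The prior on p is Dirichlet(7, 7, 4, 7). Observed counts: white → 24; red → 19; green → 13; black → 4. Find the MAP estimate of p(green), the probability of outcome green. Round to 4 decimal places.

The posterior is Dirichlet(αᵢ + nᵢ) = Dirichlet(31, 26, 17, 11).
For a Dirichlet(a₁,…,a_K) with all aᵢ > 1, the mode has j-th component (aⱼ − 1)/(Σaᵢ − K).
Here Σaᵢ = 85 and K = 4, so p(green) = (17 − 1)/(85 − 4) = 16/81 ≈ 0.1975.

MAP estimate of p(green) = 0.1975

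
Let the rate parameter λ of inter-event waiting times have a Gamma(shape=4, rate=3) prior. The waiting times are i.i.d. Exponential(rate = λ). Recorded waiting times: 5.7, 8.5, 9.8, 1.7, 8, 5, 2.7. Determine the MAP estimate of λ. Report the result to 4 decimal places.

The Exponential(rate=λ) likelihood is ∝ λ^n e^(−λΣtᵢ). Here n = 7 and Σtᵢ = 5.7 + 8.5 + 9.8 + 1.7 + 8 + 5 + 2.7 = 41.4.
Posterior ∝ λ^3e^(−3λ) · λ^7e^(−41.4λ) = λ^10e^(−44.4λ), i.e. Gamma(11, 44.4).
Mode = (a−1)/b = 10/44.4 ≈ 0.2252.

λ̂_MAP = 0.2252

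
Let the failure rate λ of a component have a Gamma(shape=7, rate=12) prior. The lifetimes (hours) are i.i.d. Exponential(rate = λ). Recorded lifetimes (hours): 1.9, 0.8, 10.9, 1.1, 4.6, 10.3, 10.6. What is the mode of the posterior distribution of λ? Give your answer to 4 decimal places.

λ̂_MAP = 0.2490

The Exponential(rate=λ) likelihood is ∝ λ^n e^(−λΣtᵢ). Here n = 7 and Σtᵢ = 1.9 + 0.8 + 10.9 + 1.1 + 4.6 + 10.3 + 10.6 = 40.2.
Posterior ∝ λ^6e^(−12λ) · λ^7e^(−40.2λ) = λ^13e^(−52.2λ), i.e. Gamma(14, 52.2).
Mode = (a−1)/b = 13/52.2 ≈ 0.2490.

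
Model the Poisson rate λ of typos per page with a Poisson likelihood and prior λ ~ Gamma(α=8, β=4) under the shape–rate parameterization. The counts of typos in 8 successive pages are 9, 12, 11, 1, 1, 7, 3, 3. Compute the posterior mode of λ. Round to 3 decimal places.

Σxᵢ = 9+12+11+1+1+7+3+3 = 47, with n = 8.
Posterior ∝ λ^7e^(−4λ) · λ^47e^(−8λ) = λ^54e^(−12λ), i.e. Gamma(shape=55, rate=12).
The mode of a Gamma(a, b) with a ≥ 1 (shape–rate) is (a−1)/b = 54/12 ≈ 4.500.

λ̂_MAP = 4.500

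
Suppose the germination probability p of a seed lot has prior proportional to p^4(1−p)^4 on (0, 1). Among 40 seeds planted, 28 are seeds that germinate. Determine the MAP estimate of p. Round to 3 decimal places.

The prior density ∝ p^4(1−p)^4 is the kernel of Beta(5, 5).
Data: 28 successes in 40 trials. The binomial likelihood contributes p^28(1−p)^12, so the posterior is Beta(5+28, 5+12) = Beta(33, 17).
For Beta(a, b) with a, b > 1 the mode is (a−1)/(a+b−2) = 32/48 ≈ 0.667.

p̂_MAP = 0.667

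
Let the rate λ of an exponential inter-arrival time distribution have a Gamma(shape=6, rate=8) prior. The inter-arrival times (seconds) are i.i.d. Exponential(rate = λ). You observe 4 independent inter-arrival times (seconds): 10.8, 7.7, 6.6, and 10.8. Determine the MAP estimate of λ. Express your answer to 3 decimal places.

The Exponential(rate=λ) likelihood is ∝ λ^n e^(−λΣtᵢ). Here n = 4 and Σtᵢ = 10.8 + 7.7 + 6.6 + 10.8 = 35.9.
Posterior ∝ λ^5e^(−8λ) · λ^4e^(−35.9λ) = λ^9e^(−43.9λ), i.e. Gamma(10, 43.9).
Mode = (a−1)/b = 9/43.9 ≈ 0.205.

λ̂_MAP = 0.205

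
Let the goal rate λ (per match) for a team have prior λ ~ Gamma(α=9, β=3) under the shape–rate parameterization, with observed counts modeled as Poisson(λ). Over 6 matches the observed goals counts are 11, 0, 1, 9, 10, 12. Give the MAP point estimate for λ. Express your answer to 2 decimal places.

λ̂_MAP = 5.67

Σxᵢ = 11+0+1+9+10+12 = 43, with n = 6.
Posterior ∝ λ^8e^(−3λ) · λ^43e^(−6λ) = λ^51e^(−9λ), i.e. Gamma(shape=52, rate=9).
The mode of a Gamma(a, b) with a ≥ 1 (shape–rate) is (a−1)/b = 51/9 ≈ 5.67.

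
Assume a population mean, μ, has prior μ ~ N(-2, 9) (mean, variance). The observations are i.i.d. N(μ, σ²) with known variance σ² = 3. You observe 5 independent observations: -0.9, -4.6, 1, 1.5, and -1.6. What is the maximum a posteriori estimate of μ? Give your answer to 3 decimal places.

μ̂_MAP = -0.988

n = 5; x̄ = ((-0.9) + (-4.6) + 1 + 1.5 + (-1.6))/5 = -4.6/5 = -0.92.
For a Normal prior and Normal likelihood with known variance, the posterior is Normal; its mode equals its mean, the precision-weighted average.
Prior precision 1/σ₀² = 1/9; data precision n/σ² = 5/3.
μ̂ = ((1/9)·(-2) + (5/3)·(-0.92)) / (1/9 + 5/3) = (-79/45)/(16/9) = -0.9875 ≈ -0.988.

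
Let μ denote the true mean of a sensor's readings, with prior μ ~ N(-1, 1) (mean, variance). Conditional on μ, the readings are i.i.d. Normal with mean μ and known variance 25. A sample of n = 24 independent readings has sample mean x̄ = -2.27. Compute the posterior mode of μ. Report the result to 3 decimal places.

μ̂_MAP = -1.622

n = 24, x̄ = -2.27.
For a Normal prior and Normal likelihood with known variance, the posterior is Normal; its mode equals its mean, the precision-weighted average.
Prior precision 1/σ₀² = 1/1 = 1; data precision n/σ² = 24/25 = 0.96.
μ̂ = (1·(-1) + 0.96·(-2.27)) / (1 + 0.96) = (-3.1792)/1.96 = -1987/1225 ≈ -1.622.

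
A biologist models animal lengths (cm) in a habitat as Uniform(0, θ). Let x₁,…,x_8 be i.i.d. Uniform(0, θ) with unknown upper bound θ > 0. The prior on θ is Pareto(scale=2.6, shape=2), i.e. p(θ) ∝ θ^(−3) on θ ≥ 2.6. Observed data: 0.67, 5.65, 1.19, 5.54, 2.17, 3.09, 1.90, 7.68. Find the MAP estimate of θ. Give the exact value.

θ̂_MAP = 7.68

The Uniform(0, θ) likelihood is θ^(−n) for θ ≥ max(xᵢ), zero otherwise. Here max(xᵢ) = 7.68.
Posterior ∝ θ^(−3) · θ^(−8) = θ^(−11) on θ ≥ max(2.6, 7.68) = 7.68.
This density is strictly decreasing in θ, so the posterior mode lies at the lower boundary of the support.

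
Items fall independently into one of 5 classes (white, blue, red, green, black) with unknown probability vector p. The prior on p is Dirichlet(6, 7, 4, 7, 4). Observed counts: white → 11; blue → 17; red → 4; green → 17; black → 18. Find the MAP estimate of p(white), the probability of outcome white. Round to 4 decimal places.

MAP estimate of p(white) = 0.1778

The posterior is Dirichlet(αᵢ + nᵢ) = Dirichlet(17, 24, 8, 24, 22).
For a Dirichlet(a₁,…,a_K) with all aᵢ > 1, the mode has j-th component (aⱼ − 1)/(Σaᵢ − K).
Here Σaᵢ = 95 and K = 5, so p(white) = (17 − 1)/(95 − 5) = 16/90 ≈ 0.1778.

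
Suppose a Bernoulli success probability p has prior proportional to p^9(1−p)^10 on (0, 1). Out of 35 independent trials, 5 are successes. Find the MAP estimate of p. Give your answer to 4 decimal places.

p̂_MAP = 0.2593

The prior density ∝ p^9(1−p)^10 is the kernel of Beta(10, 11).
Data: 5 successes in 35 trials. The binomial likelihood contributes p^5(1−p)^30, so the posterior is Beta(10+5, 11+30) = Beta(15, 41).
For Beta(a, b) with a, b > 1 the mode is (a−1)/(a+b−2) = 14/54 ≈ 0.2593.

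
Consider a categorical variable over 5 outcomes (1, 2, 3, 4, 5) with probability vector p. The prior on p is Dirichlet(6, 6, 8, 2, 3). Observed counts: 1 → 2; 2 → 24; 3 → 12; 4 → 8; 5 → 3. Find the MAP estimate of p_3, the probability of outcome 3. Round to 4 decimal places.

MAP estimate: 0.2754

The posterior is Dirichlet(αᵢ + nᵢ) = Dirichlet(8, 30, 20, 10, 6).
For a Dirichlet(a₁,…,a_K) with all aᵢ > 1, the mode has j-th component (aⱼ − 1)/(Σaᵢ − K).
Here Σaᵢ = 74 and K = 5, so p_3 = (20 − 1)/(74 − 5) = 19/69 ≈ 0.2754.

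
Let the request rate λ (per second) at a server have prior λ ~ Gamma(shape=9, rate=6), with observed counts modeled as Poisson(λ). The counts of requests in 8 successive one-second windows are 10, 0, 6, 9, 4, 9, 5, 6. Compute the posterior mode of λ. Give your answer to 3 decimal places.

λ̂_MAP = 4.071

Σxᵢ = 10+0+6+9+4+9+5+6 = 49, with n = 8.
Posterior ∝ λ^8e^(−6λ) · λ^49e^(−8λ) = λ^57e^(−14λ), i.e. Gamma(shape=58, rate=14).
The mode of a Gamma(a, b) with a ≥ 1 (shape–rate) is (a−1)/b = 57/14 ≈ 4.071.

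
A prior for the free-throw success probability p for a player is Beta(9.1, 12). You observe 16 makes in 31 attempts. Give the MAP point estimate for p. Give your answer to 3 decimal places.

Prior: Beta(9.1, 12).
Data: 16 successes in 31 trials. The binomial likelihood contributes p^16(1−p)^15, so the posterior is Beta(9.1+16, 12+15) = Beta(25.1, 27).
For Beta(a, b) with a, b > 1 the mode is (a−1)/(a+b−2) = 24.1/50.1 ≈ 0.481.

p̂_MAP = 0.481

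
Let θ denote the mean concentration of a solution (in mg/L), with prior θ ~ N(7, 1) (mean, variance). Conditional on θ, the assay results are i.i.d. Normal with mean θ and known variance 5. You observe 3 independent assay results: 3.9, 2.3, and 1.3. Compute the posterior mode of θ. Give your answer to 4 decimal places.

n = 3; x̄ = (3.9 + 2.3 + 1.3)/3 = 7.5/3 = 2.5.
For a Normal prior and Normal likelihood with known variance, the posterior is Normal; its mode equals its mean, the precision-weighted average.
Prior precision 1/σ₀² = 1/1 = 1; data precision n/σ² = 3/5 = 0.6.
θ̂ = (1·7 + 0.6·2.5) / (1 + 0.6) = 8.5/1.6 = 5.3125.

θ̂_MAP = 5.3125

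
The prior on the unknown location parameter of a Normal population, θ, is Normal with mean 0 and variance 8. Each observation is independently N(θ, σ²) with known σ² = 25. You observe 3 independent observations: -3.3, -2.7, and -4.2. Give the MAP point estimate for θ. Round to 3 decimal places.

θ̂_MAP = -1.665

n = 3; x̄ = ((-3.3) + (-2.7) + (-4.2))/3 = -10.2/3 = -3.4.
For a Normal prior and Normal likelihood with known variance, the posterior is Normal; its mode equals its mean, the precision-weighted average.
Prior precision 1/σ₀² = 1/8 = 0.125; data precision n/σ² = 3/25 = 0.12.
θ̂ = (0.125·0 + 0.12·(-3.4)) / (0.125 + 0.12) = (-0.408)/0.245 = -408/245 ≈ -1.665.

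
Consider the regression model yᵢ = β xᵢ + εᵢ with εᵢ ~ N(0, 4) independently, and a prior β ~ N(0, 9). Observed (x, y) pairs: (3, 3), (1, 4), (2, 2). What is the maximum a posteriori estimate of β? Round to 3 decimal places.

log p(β | y) = −Σ(yᵢ − βxᵢ)²/(2·4) − β²/(2·9) + const.
Setting the derivative to zero: Σxᵢ(yᵢ − βxᵢ)/4 − β/9 = 0, so β = Σxᵢyᵢ / (Σxᵢ² + σ²/τ²).
Σxᵢyᵢ = 3·3 + 1·4 + 2·2 = 17; Σxᵢ² = 14; σ²/τ² = 4/9.
β̂_MAP = 17 / (14 + 4/9) = 17/(130/9) = 153/130 ≈ 1.177.

β̂_MAP = 1.177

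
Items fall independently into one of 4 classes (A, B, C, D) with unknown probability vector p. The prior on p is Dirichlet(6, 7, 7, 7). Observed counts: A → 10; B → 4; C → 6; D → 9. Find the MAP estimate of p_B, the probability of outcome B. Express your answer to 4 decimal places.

MAP estimate of p_B = 0.1923

The posterior is Dirichlet(αᵢ + nᵢ) = Dirichlet(16, 11, 13, 16).
For a Dirichlet(a₁,…,a_K) with all aᵢ > 1, the mode has j-th component (aⱼ − 1)/(Σaᵢ − K).
Here Σaᵢ = 56 and K = 4, so p_B = (11 − 1)/(56 − 4) = 10/52 ≈ 0.1923.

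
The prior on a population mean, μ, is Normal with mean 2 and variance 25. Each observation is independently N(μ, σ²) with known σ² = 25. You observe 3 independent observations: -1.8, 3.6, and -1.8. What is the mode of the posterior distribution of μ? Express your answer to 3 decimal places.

μ̂_MAP = 0.500

n = 3; x̄ = ((-1.8) + 3.6 + (-1.8))/3 = 0/3 = 0.
For a Normal prior and Normal likelihood with known variance, the posterior is Normal; its mode equals its mean, the precision-weighted average.
Prior precision 1/σ₀² = 1/25 = 0.04; data precision n/σ² = 3/25 = 0.12.
μ̂ = (0.04·2 + 0.12·0) / (0.04 + 0.12) = 0.08/0.16 = 0.500.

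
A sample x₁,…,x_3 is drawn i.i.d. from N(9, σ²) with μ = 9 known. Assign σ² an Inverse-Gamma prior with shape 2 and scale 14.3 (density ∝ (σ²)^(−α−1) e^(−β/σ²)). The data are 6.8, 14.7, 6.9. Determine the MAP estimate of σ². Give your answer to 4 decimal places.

Sum of squared deviations about the known mean: SS = (6.8−9)² + (14.7−9)² + (6.9−9)² = 41.74.
The Normal likelihood contributes (σ²)^(−n/2) exp(−SS/(2σ²)), so the posterior is Inverse-Gamma(α + n/2, β + SS/2) = Inverse-Gamma(3.5, 35.17).
The mode of Inverse-Gamma(a, b) is b/(a+1) = 35.17/4.5 ≈ 7.8156.

σ̂²_MAP = 7.8156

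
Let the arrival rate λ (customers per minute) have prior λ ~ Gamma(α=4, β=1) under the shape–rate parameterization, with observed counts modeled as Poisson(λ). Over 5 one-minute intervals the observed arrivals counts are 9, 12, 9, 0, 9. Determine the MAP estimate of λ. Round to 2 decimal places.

Σxᵢ = 9+12+9+0+9 = 39, with n = 5.
Posterior ∝ λ^3e^(−1λ) · λ^39e^(−5λ) = λ^42e^(−6λ), i.e. Gamma(shape=43, rate=6).
The mode of a Gamma(a, b) with a ≥ 1 (shape–rate) is (a−1)/b = 42/6 ≈ 7.00.

λ̂_MAP = 7.00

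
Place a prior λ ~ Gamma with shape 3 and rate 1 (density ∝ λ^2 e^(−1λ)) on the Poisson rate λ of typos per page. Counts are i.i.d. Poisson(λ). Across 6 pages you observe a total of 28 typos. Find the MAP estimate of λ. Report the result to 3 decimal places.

Σxᵢ = 28, n = 6.
Posterior ∝ λ^2e^(−1λ) · λ^28e^(−6λ) = λ^30e^(−7λ), i.e. Gamma(shape=31, rate=7).
The mode of a Gamma(a, b) with a ≥ 1 (shape–rate) is (a−1)/b = 30/7 ≈ 4.286.

λ̂_MAP = 4.286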